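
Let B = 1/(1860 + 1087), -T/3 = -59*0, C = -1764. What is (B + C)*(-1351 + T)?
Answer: 1003311851/421 ≈ 2.3832e+6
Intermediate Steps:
T = 0 (T = -(-177)*0 = -3*0 = 0)
B = 1/2947 ≈ 0.00033933
(B + C)*(-1351 + T) = (1/2947 - 1764)*(-1351 + 0) = -5198507/2947*(-1351) = 1003311851/421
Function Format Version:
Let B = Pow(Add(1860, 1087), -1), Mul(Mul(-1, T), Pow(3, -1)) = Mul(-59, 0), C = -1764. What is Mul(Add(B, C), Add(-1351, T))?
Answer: Rational(1003311851, 421) ≈ 2.3832e+6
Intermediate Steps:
T = 0 (T = Mul(-3, Mul(-59, 0)) = Mul(-3, 0) = 0)
B = Rational(1, 2947) (B = Pow(2947, -1) = Rational(1, 2947) ≈ 0.00033933)
Mul(Add(B, C), Add(-1351, T)) = Mul(Add(Rational(1, 2947), -1764), Add(-1351, 0)) = Mul(Rational(-5198507, 2947), -1351) = Rational(1003311851, 421)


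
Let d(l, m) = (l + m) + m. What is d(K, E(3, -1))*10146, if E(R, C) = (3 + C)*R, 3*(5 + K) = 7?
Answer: 94696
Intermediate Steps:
K = -8/3 (K = -5 + (⅓)*7 = -5 + 7/3 = -8/3 ≈ -2.6667)
E(R, C) = R*(3 + C)
d(l, m) = l + 2*m
d(K, E(3, -1))*10146 = (-8/3 + 2*(3*(3 - 1)))*10146 = (-8/3 + 2*(3*2))*10146 = (-8/3 + 2*6)*10146 = (-8/3 + 12)*10146 = (28/3)*10146 = 94696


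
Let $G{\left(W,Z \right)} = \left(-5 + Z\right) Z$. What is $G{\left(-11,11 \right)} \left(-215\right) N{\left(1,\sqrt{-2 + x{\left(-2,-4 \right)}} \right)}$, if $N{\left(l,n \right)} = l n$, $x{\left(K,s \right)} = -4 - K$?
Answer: $- 28380 i \approx - 28380.0 i$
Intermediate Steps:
$G{\left(W,Z \right)} = Z \left(-5 + Z\right)$
$G{\left(-11,11 \right)} \left(-215\right) N{\left(1,\sqrt{-2 + x{\left(-2,-4 \right)}} \right)} = 11 \left(-5 + 11\right) \left(-215\right) 1 \sqrt{-2 - 2} = 11 \cdot 6 \left(-215\right) 1 \sqrt{-2 + \left(-4 + 2\right)} = 66 \left(-215\right) 1 \sqrt{-2 - 2} = - 14190 \cdot 1 \sqrt{-4} = - 14190 \cdot 1 \cdot 2 i = - 14190 \cdot 2 i = - 28380 i$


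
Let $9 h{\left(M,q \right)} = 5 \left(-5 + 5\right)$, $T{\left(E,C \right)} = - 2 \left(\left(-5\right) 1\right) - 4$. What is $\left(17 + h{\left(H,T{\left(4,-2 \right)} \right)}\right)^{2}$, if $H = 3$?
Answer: $289$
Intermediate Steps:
$T{\left(E,C \right)} = 6$ ($T{\left(E,C \right)} = \left(-2\right) \left(-5\right) - 4 = 10 - 4 = 6$)
$h{\left(M,q \right)} = 0$ ($h{\left(M,q \right)} = \frac{5 \left(-5 + 5\right)}{9} = \frac{5 \cdot 0}{9} = \frac{1}{9} \cdot 0 = 0$)
$\left(17 + h{\left(H,T{\left(4,-2 \right)} \right)}\right)^{2} = \left(17 + 0\right)^{2} = 17^{2} = 289$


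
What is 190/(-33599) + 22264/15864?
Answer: 93129247/66626817 ≈ 1.3978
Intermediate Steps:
190/(-33599) + 22264/15864 = 190*(-1/33599) + 22264*(1/15864) = -190/33599 + 2783/1983 = 93129247/66626817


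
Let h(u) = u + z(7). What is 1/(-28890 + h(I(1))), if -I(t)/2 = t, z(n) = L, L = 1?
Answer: -1/28891 ≈ -3.4613e-5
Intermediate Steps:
z(n) = 1
I(t) = -2*t
h(u) = 1 + u (h(u) = u + 1 = 1 + u)
1/(-28890 + h(I(1))) = 1/(-28890 + (1 - 2*1)) = 1/(-28890 + (1 - 2)) = 1/(-28890 - 1) = 1/(-28891) = -1/28891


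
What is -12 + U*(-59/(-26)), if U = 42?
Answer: 1083/13 ≈ 83.308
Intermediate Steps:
-12 + U*(-59/(-26)) = -12 + 42*(-59/(-26)) = -12 + 42*(-59*(-1/26)) = -12 + 42*(59/26) = -12 + 1239/13 = 1083/13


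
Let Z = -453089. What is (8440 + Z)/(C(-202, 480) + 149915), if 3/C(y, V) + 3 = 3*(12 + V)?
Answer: -218322659/73608266 ≈ -2.9660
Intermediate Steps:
C(y, V) = 3/(33 + 3*V) (C(y, V) = 3/(-3 + 3*(12 + V)) = 3/(-3 + (36 + 3*V)) = 3/(33 + 3*V))
(8440 + Z)/(C(-202, 480) + 149915) = (8440 - 453089)/(1/(11 + 480) + 149915) = -444649/(1/491 + 149915) = -444649/73608266/491 = -444649*491/73608266 = -218322659/73608266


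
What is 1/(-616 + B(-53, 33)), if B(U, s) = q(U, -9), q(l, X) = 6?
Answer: -1/610 ≈ -0.0016393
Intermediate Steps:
B(U, s) = 6
1/(-616 + B(-53, 33)) = 1/(-616 + 6) = 1/(-610) = -1/610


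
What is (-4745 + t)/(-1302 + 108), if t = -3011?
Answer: 3878/597 ≈ 6.4958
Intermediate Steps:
(-4745 + t)/(-1302 + 108) = (-4745 - 3011)/(-1302 + 108) = -7756/(-1194) = -7756*(-1/1194) = 3878/597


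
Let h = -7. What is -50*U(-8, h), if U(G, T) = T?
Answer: 350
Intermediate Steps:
-50*U(-8, h) = -50*(-7) = 350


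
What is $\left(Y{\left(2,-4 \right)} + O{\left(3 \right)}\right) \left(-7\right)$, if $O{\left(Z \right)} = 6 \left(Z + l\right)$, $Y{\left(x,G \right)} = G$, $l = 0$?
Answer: $-98$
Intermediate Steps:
$O{\left(Z \right)} = 6 Z$ ($O{\left(Z \right)} = 6 \left(Z + 0\right) = 6 Z$)
$\left(Y{\left(2,-4 \right)} + O{\left(3 \right)}\right) \left(-7\right) = \left(-4 + 6 \cdot 3\right) \left(-7\right) = \left(-4 + 18\right) \left(-7\right) = 14 \left(-7\right) = -98$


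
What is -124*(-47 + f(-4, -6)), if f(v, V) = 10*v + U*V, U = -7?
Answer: 5580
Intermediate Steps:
f(v, V) = -7*V + 10*v (f(v, V) = 10*v - 7*V = -7*V + 10*v)
-124*(-47 + f(-4, -6)) = -124*(-47 + (-7*(-6) + 10*(-4))) = -124*(-47 + (42 - 40)) = -124*(-47 + 2) = -124*(-45) = 5580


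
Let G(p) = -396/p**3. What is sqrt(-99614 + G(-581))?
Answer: I*sqrt(11350759164383618)/337561 ≈ 315.62*I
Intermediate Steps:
G(p) = -396/p**3
sqrt(-99614 + G(-581)) = sqrt(-99614 - 396/(-581)**3) = sqrt(-99614 - 396*(-1/196122941)) = sqrt(-99614 + 396/196122941) = sqrt(-19536590644378/196122941) = I*sqrt(11350759164383618)/337561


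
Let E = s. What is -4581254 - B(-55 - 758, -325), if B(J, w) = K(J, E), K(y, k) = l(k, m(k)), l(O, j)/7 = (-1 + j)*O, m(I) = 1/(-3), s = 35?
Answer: -13742782/3 ≈ -4.5809e+6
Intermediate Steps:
m(I) = -⅓
l(O, j) = 7*O*(-1 + j) (l(O, j) = 7*((-1 + j)*O) = 7*(O*(-1 + j)) = 7*O*(-1 + j))
E = 35
K(y, k) = -28*k/3 (K(y, k) = 7*k*(-1 - ⅓) = 7*k*(-4/3) = -28*k/3)
B(J, w) = -980/3 (B(J, w) = -28/3*35 = -980/3)
-4581254 - B(-55 - 758, -325) = -4581254 - 1*(-980/3) = -4581254 + 980/3 = -13742782/3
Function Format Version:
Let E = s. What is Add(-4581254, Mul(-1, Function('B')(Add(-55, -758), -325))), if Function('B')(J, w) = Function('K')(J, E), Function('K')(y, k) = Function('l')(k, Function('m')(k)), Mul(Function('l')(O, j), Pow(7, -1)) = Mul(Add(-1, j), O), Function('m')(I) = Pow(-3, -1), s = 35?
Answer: Rational(-13742782, 3) ≈ -4.5809e+6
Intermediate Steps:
Function('m')(I) = Rational(-1, 3)
Function('l')(O, j) = Mul(7, O, Add(-1, j)) (Function('l')(O, j) = Mul(7, Mul(Add(-1, j), O)) = Mul(7, Mul(O, Add(-1, j))) = Mul(7, O, Add(-1, j)))
E = 35
Function('K')(y, k) = Mul(Rational(-28, 3), k) (Function('K')(y, k) = Mul(7, k, Add(-1, Rational(-1, 3))) = Mul(7, k, Rational(-4, 3)) = Mul(Rational(-28, 3), k))
Function('B')(J, w) = Rational(-980, 3) (Function('B')(J, w) = Mul(Rational(-28, 3), 35) = Rational(-980, 3))
Add(-4581254, Mul(-1, Function('B')(Add(-55, -758), -325))) = Add(-4581254, Mul(-1, Rational(-980, 3))) = Add(-4581254, Rational(980, 3)) = Rational(-13742782, 3)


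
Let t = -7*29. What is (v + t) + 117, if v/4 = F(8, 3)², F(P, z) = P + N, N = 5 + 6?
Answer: 1358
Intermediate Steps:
N = 11
F(P, z) = 11 + P (F(P, z) = P + 11 = 11 + P)
v = 1444 (v = 4*(11 + 8)² = 4*19² = 4*361 = 1444)
t = -203
(v + t) + 117 = (1444 - 203) + 117 = 1241 + 117 = 1358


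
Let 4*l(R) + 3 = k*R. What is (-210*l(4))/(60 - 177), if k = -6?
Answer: -315/26 ≈ -12.115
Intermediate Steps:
l(R) = -3/4 - 3*R/2 (l(R) = -3/4 + (-6*R)/4 = -3/4 - 3*R/2)
(-210*l(4))/(60 - 177) = (-210*(-3/4 - 3/2*4))/(60 - 177) = -210*(-3/4 - 6)/(-117) = -210*(-27/4)*(-1/117) = (2835/2)*(-1/117) = -315/26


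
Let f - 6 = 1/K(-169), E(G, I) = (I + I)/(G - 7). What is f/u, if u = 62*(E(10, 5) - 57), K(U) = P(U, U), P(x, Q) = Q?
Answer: -3039/1686958 ≈ -0.0018015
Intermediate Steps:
K(U) = U
E(G, I) = 2*I/(-7 + G) (E(G, I) = (2*I)/(-7 + G) = 2*I/(-7 + G))
f = 1013/169 (f = 6 + 1/(-169) = 6 - 1/169 = 1013/169 ≈ 5.9941)
u = -9982/3 (u = 62*(2*5/(-7 + 10) - 57) = 62*(2*5/3 - 57) = 62*(2*5*(⅓) - 57) = 62*(10/3 - 57) = 62*(-161/3) = -9982/3 ≈ -3327.3)
f/u = 1013/(169*(-9982/3)) = (1013/169)*(-3/9982) = -3039/1686958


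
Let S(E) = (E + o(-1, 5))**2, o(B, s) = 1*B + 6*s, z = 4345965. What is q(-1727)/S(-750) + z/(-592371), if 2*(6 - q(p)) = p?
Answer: -38610183333/5263909966 ≈ -7.3349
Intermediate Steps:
q(p) = 6 - p/2
o(B, s) = B + 6*s
S(E) = (29 + E)**2 (S(E) = (E + (-1 + 6*5))**2 = (E + (-1 + 30))**2 = (E + 29)**2 = (29 + E)**2)
q(-1727)/S(-750) + z/(-592371) = (6 - 1/2*(-1727))/((29 - 750)**2) + 4345965/(-592371) = (6 + 1727/2)/((-721)**2) + 4345965*(-1/592371) = (1739/2)/519841 - 37145/5063 = (1739/2)*(1/519841) - 37145/5063 = 1739/1039682 - 37145/5063 = -38610183333/5263909966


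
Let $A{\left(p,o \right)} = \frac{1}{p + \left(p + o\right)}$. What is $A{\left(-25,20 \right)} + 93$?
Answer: $\frac{2789}{30} \approx 92.967$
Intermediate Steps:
$A{\left(p,o \right)} = \frac{1}{o + 2 p}$ ($A{\left(p,o \right)} = \frac{1}{p + \left(o + p\right)} = \frac{1}{o + 2 p}$)
$A{\left(-25,20 \right)} + 93 = \frac{1}{20 + 2 \left(-25\right)} + 93 = \frac{1}{20 - 50} + 93 = \frac{1}{-30} + 93 = - \frac{1}{30} + 93 = \frac{2789}{30}$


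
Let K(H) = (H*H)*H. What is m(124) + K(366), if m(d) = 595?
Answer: 49028491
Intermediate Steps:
K(H) = H**3 (K(H) = H**2*H = H**3)
m(124) + K(366) = 595 + 366**3 = 595 + 49027896 = 49028491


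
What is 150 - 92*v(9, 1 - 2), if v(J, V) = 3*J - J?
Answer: -1506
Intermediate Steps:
v(J, V) = 2*J
150 - 92*v(9, 1 - 2) = 150 - 184*9 = 150 - 92*18 = 150 - 1656 = -1506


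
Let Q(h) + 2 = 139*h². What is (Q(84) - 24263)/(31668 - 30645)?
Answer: 956519/1023 ≈ 935.01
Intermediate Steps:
Q(h) = -2 + 139*h²
(Q(84) - 24263)/(31668 - 30645) = ((-2 + 139*84²) - 24263)/(31668 - 30645) = ((-2 + 139*7056) - 24263)/1023 = ((-2 + 980784) - 24263)*(1/1023) = (980782 - 24263)*(1/1023) = 956519*(1/1023) = 956519/1023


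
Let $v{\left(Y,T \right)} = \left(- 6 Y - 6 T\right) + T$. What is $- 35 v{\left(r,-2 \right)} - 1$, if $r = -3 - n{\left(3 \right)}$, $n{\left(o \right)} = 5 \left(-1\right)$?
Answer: $69$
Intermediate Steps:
$n{\left(o \right)} = -5$
$r = 2$ ($r = -3 - -5 = -3 + 5 = 2$)
$v{\left(Y,T \right)} = - 6 Y - 5 T$ ($v{\left(Y,T \right)} = \left(- 6 T - 6 Y\right) + T = - 6 Y - 5 T$)
$- 35 v{\left(r,-2 \right)} - 1 = - 35 \left(\left(-6\right) 2 - -10\right) - 1 = - 35 \left(-12 + 10\right) - 1 = \left(-35\right) \left(-2\right) - 1 = 70 - 1 = 69$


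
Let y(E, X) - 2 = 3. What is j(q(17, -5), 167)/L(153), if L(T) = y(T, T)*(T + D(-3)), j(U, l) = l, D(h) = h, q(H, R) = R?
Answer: 167/750 ≈ 0.22267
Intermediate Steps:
y(E, X) = 5 (y(E, X) = 2 + 3 = 5)
L(T) = -15 + 5*T (L(T) = 5*(T - 3) = 5*(-3 + T) = -15 + 5*T)
j(q(17, -5), 167)/L(153) = 167/(-15 + 5*153) = 167/(-15 + 765) = 167/750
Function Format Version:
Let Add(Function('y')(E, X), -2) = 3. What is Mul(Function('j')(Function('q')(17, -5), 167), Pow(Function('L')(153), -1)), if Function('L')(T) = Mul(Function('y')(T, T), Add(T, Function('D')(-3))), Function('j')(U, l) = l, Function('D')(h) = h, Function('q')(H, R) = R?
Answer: Rational(167, 750) ≈ 0.22267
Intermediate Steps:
Function('y')(E, X) = 5 (Function('y')(E, X) = Add(2, 3) = 5)
Function('L')(T) = Add(-15, Mul(5, T)) (Function('L')(T) = Mul(5, Add(T, -3)) = Mul(5, Add(-3, T)) = Add(-15, Mul(5, T)))
Mul(Function('j')(Function('q')(17, -5), 167), Pow(Function('L')(153), -1)) = Mul(167, Pow(Add(-15, Mul(5, 153)), -1)) = Mul(167, Pow(Add(-15, 765), -1)) = Mul(167, Pow(750, -1)) = Mul(167, Rational(1, 750)) = Rational(167, 750)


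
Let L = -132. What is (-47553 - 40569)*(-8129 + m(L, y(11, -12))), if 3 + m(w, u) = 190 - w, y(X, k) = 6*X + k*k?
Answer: 688232820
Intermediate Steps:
y(X, k) = k² + 6*X (y(X, k) = 6*X + k² = k² + 6*X)
m(w, u) = 187 - w (m(w, u) = -3 + (190 - w) = 187 - w)
(-47553 - 40569)*(-8129 + m(L, y(11, -12))) = (-47553 - 40569)*(-8129 + (187 - 1*(-132))) = -88122*(-8129 + (187 + 132)) = -88122*(-8129 + 319) = -88122*(-7810) = 688232820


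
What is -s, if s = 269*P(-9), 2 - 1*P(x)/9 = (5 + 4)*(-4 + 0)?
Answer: -91998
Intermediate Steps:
P(x) = 342 (P(x) = 18 - 9*(5 + 4)*(-4 + 0) = 18 - 81*(-4) = 18 - 9*(-36) = 18 + 324 = 342)
s = 91998 (s = 269*342 = 91998)
-s = -1*91998 = -91998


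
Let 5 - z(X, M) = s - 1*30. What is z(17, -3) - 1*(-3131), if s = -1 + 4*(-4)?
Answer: 3183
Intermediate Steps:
s = -17 (s = -1 - 16 = -17)
z(X, M) = 52 (z(X, M) = 5 - (-17 - 1*30) = 5 - (-17 - 30) = 5 - 1*(-47) = 5 + 47 = 52)
z(17, -3) - 1*(-3131) = 52 - 1*(-3131) = 52 + 3131 = 3183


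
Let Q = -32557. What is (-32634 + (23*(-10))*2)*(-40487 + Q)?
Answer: 2417318136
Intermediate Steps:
(-32634 + (23*(-10))*2)*(-40487 + Q) = (-32634 + (23*(-10))*2)*(-40487 - 32557) = (-32634 - 230*2)*(-73044) = (-32634 - 460)*(-73044) = -33094*(-73044) = 2417318136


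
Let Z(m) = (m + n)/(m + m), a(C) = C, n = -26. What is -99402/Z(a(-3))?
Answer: -596412/29 ≈ -20566.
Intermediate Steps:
Z(m) = (-26 + m)/(2*m) (Z(m) = (m - 26)/(m + m) = (-26 + m)/((2*m)) = (-26 + m)*(1/(2*m)) = (-26 + m)/(2*m))
-99402/Z(a(-3)) = -99402*(-6/(-26 - 3)) = -99402/((½)*(-⅓)*(-29)) = -99402/29/6 = -99402*6/29 = -596412/29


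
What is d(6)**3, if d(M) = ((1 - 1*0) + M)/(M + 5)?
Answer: 343/1331 ≈ 0.25770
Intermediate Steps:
d(M) = (1 + M)/(5 + M) (d(M) = ((1 + 0) + M)/(5 + M) = (1 + M)/(5 + M))
d(6)**3 = ((1 + 6)/(5 + 6))**3 = (7/11)**3 = 343/1331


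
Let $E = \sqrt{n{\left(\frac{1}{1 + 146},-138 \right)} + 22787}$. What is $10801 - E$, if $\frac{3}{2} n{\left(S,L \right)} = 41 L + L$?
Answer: $10801 - \sqrt{18923} \approx 10663.0$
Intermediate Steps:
$n{\left(S,L \right)} = 28 L$ ($n{\left(S,L \right)} = \frac{2 \left(41 L + L\right)}{3} = \frac{2 \cdot 42 L}{3} = 28 L$)
$E = \sqrt{18923}$ ($E = \sqrt{28 \left(-138\right) + 22787} = \sqrt{-3864 + 22787} = \sqrt{18923} \approx 137.56$)
$10801 - E = 10801 - \sqrt{18923}$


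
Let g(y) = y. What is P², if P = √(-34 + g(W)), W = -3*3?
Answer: -43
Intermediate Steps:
W = -9
P = I*√43 (P = √(-34 - 9) = √(-43) = I*√43 ≈ 6.5574*I)
P² = (I*√43)² = -43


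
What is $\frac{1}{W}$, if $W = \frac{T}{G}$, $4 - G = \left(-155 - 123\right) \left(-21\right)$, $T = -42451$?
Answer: $\frac{5834}{42451} \approx 0.13743$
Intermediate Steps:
$G = -5834$ ($G = 4 - \left(-155 - 123\right) \left(-21\right) = 4 - \left(-278\right) \left(-21\right) = 4 - 5838 = -5834$)
$W = \frac{42451}{5834}$ ($W = - \frac{42451}{-5834} = \left(-42451\right) \left(- \frac{1}{5834}\right) = \frac{42451}{5834} \approx 7.2765$)
$\frac{1}{W} = \frac{1}{\frac{42451}{5834}} = \frac{5834}{42451}$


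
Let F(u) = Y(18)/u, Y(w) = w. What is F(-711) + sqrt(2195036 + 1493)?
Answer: -2/79 + sqrt(2196529) ≈ 1482.0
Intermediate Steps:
F(u) = 18/u
F(-711) + sqrt(2195036 + 1493) = 18/(-711) + sqrt(2195036 + 1493) = 18*(-1/711) + sqrt(2196529) = -2/79 + sqrt(2196529)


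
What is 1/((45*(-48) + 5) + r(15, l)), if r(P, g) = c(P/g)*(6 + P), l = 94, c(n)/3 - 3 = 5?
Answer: -1/1651 ≈ -0.00060569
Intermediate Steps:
c(n) = 24 (c(n) = 9 + 3*5 = 9 + 15 = 24)
r(P, g) = 144 + 24*P (r(P, g) = 24*(6 + P) = 144 + 24*P)
1/((45*(-48) + 5) + r(15, l)) = 1/((45*(-48) + 5) + (144 + 24*15)) = 1/((-2160 + 5) + (144 + 360)) = 1/(-2155 + 504) = 1/(-1651) = -1/1651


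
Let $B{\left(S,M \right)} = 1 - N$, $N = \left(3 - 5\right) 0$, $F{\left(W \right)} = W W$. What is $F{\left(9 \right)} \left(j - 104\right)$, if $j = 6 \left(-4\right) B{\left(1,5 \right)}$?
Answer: $-10368$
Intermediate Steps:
$F{\left(W \right)} = W^{2}$
$N = 0$ ($N = \left(-2\right) 0 = 0$)
$B{\left(S,M \right)} = 1$ ($B{\left(S,M \right)} = 1 - 0 = 1 + 0 = 1$)
$j = -24$ ($j = 6 \left(-4\right) 1 = \left(-24\right) 1 = -24$)
$F{\left(9 \right)} \left(j - 104\right) = 9^{2} \left(-24 - 104\right) = 81 \left(-128\right) = -10368$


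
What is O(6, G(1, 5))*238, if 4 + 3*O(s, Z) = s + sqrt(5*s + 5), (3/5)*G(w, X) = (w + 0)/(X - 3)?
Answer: 476/3 + 238*sqrt(35)/3 ≈ 628.01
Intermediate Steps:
G(w, X) = 5*w/(3*(-3 + X)) (G(w, X) = 5*((w + 0)/(X - 3))/3 = 5*(w/(-3 + X))/3 = 5*w/(3*(-3 + X)))
O(s, Z) = -4/3 + s/3 + sqrt(5 + 5*s)/3 (O(s, Z) = -4/3 + (s + sqrt(5*s + 5))/3 = -4/3 + (s + sqrt(5 + 5*s))/3 = -4/3 + (s/3 + sqrt(5 + 5*s)/3) = -4/3 + s/3 + sqrt(5 + 5*s)/3)
O(6, G(1, 5))*238 = (-4/3 + (1/3)*6 + sqrt(5 + 5*6)/3)*238 = (-4/3 + 2 + sqrt(5 + 30)/3)*238 = (-4/3 + 2 + sqrt(35)/3)*238 = (2/3 + sqrt(35)/3)*238 = 476/3 + 238*sqrt(35)/3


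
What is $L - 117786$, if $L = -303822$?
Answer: $-421608$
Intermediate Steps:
$L - 117786 = -303822 - 117786 = -421608$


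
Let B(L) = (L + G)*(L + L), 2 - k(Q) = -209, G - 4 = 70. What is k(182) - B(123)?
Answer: -48251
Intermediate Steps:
G = 74 (G = 4 + 70 = 74)
k(Q) = 211 (k(Q) = 2 - 1*(-209) = 2 + 209 = 211)
B(L) = 2*L*(74 + L) (B(L) = (L + 74)*(L + L) = (74 + L)*(2*L) = 2*L*(74 + L))
k(182) - B(123) = 211 - 2*123*(74 + 123) = 211 - 2*123*197 = 211 - 1*48462 = 211 - 48462 = -48251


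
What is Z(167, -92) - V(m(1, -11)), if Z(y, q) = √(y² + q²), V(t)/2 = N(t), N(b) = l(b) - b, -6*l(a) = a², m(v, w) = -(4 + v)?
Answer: -5/3 + √36353 ≈ 189.00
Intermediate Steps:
m(v, w) = -4 - v
l(a) = -a²/6
N(b) = -b - b²/6 (N(b) = -b²/6 - b = -b - b²/6)
V(t) = t*(-6 - t)/3 (V(t) = 2*(t*(-6 - t)/6) = t*(-6 - t)/3)
Z(y, q) = √(q² + y²)
Z(167, -92) - V(m(1, -11)) = √((-92)² + 167²) - (-4 - 1*1)*(-6 - (-4 - 1*1))/3 = √(8464 + 27889) - (-4 - 1)*(-6 - (-4 - 1))/3 = √36353 - (-5)*(-6 - 1*(-5))/3 = √36353 - (-5)*(-6 + 5)/3 = √36353 - (-5)*(-1)/3 = √36353 - 1*5/3 = √36353 - 5/3 = -5/3 + √36353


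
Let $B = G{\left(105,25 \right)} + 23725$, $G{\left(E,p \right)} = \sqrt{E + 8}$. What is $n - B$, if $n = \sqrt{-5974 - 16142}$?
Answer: $-23725 - \sqrt{113} + 2 i \sqrt{5529} \approx -23736.0 + 148.71 i$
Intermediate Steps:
$G{\left(E,p \right)} = \sqrt{8 + E}$
$n = 2 i \sqrt{5529}$ ($n = \sqrt{-22116} = 2 i \sqrt{5529} \approx 148.71 i$)
$B = 23725 + \sqrt{113}$ ($B = \sqrt{8 + 105} + 23725 = \sqrt{113} + 23725 = 23725 + \sqrt{113} \approx 23736.0$)
$n - B = 2 i \sqrt{5529} - \left(23725 + \sqrt{113}\right) = -23725 - \sqrt{113} + 2 i \sqrt{5529}$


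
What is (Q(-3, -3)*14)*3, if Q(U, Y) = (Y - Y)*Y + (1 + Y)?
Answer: -84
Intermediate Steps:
Q(U, Y) = 1 + Y (Q(U, Y) = 0*Y + (1 + Y) = 0 + (1 + Y) = 1 + Y)
(Q(-3, -3)*14)*3 = ((1 - 3)*14)*3 = -2*14*3 = -28*3 = -84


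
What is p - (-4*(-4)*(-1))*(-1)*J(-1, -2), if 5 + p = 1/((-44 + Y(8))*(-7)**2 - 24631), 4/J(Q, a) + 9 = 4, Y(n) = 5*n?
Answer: 968248/124135 ≈ 7.8000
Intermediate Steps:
J(Q, a) = -4/5 (J(Q, a) = 4/(-9 + 4) = 4/(-5) = 4*(-1/5) = -4/5)
p = -124136/24827 (p = -5 + 1/((-44 + 5*8)*(-7)**2 - 24631) = -5 + 1/((-44 + 40)*49 - 24631) = -5 + 1/(-4*49 - 24631) = -5 + 1/(-196 - 24631) = -5 + 1/(-24827) = -5 - 1/24827 = -124136/24827 ≈ -5.0000)
p - (-4*(-4)*(-1))*(-1)*J(-1, -2) = -124136/24827 - (-4*(-4)*(-1))*(-1)*(-4)/5 = -124136/24827 - (16*(-1))*(-1)*(-4)/5 = -124136/24827 - (-16*(-1))*(-4)/5 = -124136/24827 - 16*(-4)/5 = -124136/24827 - 1*(-64/5) = -124136/24827 + 64/5 = 968248/124135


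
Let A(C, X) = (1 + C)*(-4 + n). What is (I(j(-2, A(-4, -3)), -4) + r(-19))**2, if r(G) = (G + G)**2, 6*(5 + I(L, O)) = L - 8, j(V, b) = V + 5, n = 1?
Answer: 74459641/36 ≈ 2.0683e+6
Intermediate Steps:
A(C, X) = -3 - 3*C (A(C, X) = (1 + C)*(-4 + 1) = (1 + C)*(-3) = -3 - 3*C)
j(V, b) = 5 + V
I(L, O) = -19/3 + L/6 (I(L, O) = -5 + (L - 8)/6 = -5 + (-8 + L)/6 = -5 + (-4/3 + L/6) = -19/3 + L/6)
r(G) = 4*G**2 (r(G) = (2*G)**2 = 4*G**2)
(I(j(-2, A(-4, -3)), -4) + r(-19))**2 = ((-19/3 + (5 - 2)/6) + 4*(-19)**2)**2 = ((-19/3 + (1/6)*3) + 4*361)**2 = ((-19/3 + 1/2) + 1444)**2 = (-35/6 + 1444)**2 = (8629/6)**2 = 74459641/36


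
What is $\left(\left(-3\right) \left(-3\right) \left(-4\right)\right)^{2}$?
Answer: $1296$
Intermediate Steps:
$\left(\left(-3\right) \left(-3\right) \left(-4\right)\right)^{2} = \left(9 \left(-4\right)\right)^{2} = \left(-36\right)^{2} = 1296$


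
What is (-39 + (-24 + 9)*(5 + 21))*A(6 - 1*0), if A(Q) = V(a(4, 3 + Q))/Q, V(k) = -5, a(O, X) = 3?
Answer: 715/2 ≈ 357.50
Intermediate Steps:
A(Q) = -5/Q
(-39 + (-24 + 9)*(5 + 21))*A(6 - 1*0) = (-39 + (-24 + 9)*(5 + 21))*(-5/(6 - 1*0)) = (-39 - 15*26)*(-5/(6 + 0)) = (-39 - 390)*(-5/6) = -(-2145)/6 = -429*(-⅚) = 715/2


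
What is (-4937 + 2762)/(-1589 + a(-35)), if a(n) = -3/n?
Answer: 76125/55612 ≈ 1.3689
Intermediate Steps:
(-4937 + 2762)/(-1589 + a(-35)) = (-4937 + 2762)/(-1589 - 3/(-35)) = -2175/(-1589 - 3*(-1/35)) = -2175/(-1589 + 3/35) = -2175/(-55612/35) = -2175*(-35/55612) = 76125/55612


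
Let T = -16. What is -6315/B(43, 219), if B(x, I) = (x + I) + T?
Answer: -2105/82 ≈ -25.671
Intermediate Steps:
B(x, I) = -16 + I + x (B(x, I) = (x + I) - 16 = (I + x) - 16 = -16 + I + x)
-6315/B(43, 219) = -6315/(-16 + 219 + 43) = -6315/246 = -6315*1/246 = -2105/82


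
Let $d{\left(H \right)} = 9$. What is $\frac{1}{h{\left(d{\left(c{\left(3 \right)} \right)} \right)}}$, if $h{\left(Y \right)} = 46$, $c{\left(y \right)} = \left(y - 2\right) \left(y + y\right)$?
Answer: $\frac{1}{46} \approx 0.021739$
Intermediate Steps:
$c{\left(y \right)} = 2 y \left(-2 + y\right)$ ($c{\left(y \right)} = \left(-2 + y\right) 2 y = 2 y \left(-2 + y\right)$)
$\frac{1}{h{\left(d{\left(c{\left(3 \right)} \right)} \right)}} = \frac{1}{46}$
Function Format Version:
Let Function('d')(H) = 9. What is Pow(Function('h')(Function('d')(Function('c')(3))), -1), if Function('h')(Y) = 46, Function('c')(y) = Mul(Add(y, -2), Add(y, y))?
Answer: Rational(1, 46) ≈ 0.021739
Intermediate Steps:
Function('c')(y) = Mul(2, y, Add(-2, y)) (Function('c')(y) = Mul(Add(-2, y), Mul(2, y)) = Mul(2, y, Add(-2, y)))
Pow(Function('h')(Function('d')(Function('c')(3))), -1) = Pow(46, -1) = Rational(1, 46)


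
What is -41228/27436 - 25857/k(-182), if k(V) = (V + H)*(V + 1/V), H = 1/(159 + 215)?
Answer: -3923496410801/1718346688125 ≈ -2.2833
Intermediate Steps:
H = 1/374 ≈ 0.0026738
k(V) = (1/374 + V)*(V + 1/V) (k(V) = (V + 1/374)*(V + 1/V) = (1/374 + V)*(V + 1/V))
-41228/27436 - 25857/k(-182) = -41228/27436 - 25857/(1 + (-182)**2 + (1/374)*(-182) + (1/374)/(-182)) = -41228*1/27436 - 25857/(1 + 33124 - 91/187 + (1/374)*(-1/182)) = -10307/6859 - 25857/(1 + 33124 - 91/187 - 1/68068) = -10307/6859 - 25857/2254719375/68068 = -10307/6859 - 25857*68068/2254719375 = -10307/6859 - 195559364/250524375 = -3923496410801/1718346688125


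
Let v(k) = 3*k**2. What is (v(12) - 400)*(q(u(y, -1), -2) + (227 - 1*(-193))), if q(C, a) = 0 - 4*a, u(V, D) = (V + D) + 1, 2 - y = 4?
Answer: 13696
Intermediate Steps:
y = -2 (y = 2 - 1*4 = 2 - 4 = -2)
u(V, D) = 1 + D + V (u(V, D) = (D + V) + 1 = 1 + D + V)
q(C, a) = -4*a
(v(12) - 400)*(q(u(y, -1), -2) + (227 - 1*(-193))) = (3*12**2 - 400)*(-4*(-2) + (227 - 1*(-193))) = (3*144 - 400)*(8 + (227 + 193)) = (432 - 400)*(8 + 420) = 32*428 = 13696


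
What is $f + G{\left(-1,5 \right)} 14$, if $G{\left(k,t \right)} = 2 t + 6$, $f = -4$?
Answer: $220$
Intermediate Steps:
$G{\left(k,t \right)} = 6 + 2 t$
$f + G{\left(-1,5 \right)} 14 = -4 + \left(6 + 2 \cdot 5\right) 14 = -4 + \left(6 + 10\right) 14 = -4 + 16 \cdot 14 = -4 + 224 = 220$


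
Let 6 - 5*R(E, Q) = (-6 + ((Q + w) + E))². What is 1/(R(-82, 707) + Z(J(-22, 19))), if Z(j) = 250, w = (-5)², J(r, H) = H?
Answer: -1/82696 ≈ -1.2092e-5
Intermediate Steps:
w = 25
R(E, Q) = 6/5 - (19 + E + Q)²/5 (R(E, Q) = 6/5 - (-6 + ((Q + 25) + E))²/5 = 6/5 - (-6 + ((25 + Q) + E))²/5 = 6/5 - (-6 + (25 + E + Q))²/5 = 6/5 - (19 + E + Q)²/5)
1/(R(-82, 707) + Z(J(-22, 19))) = 1/((6/5 - (19 - 82 + 707)²/5) + 250) = 1/((6/5 - ⅕*644²) + 250) = 1/((6/5 - ⅕*414736) + 250) = 1/((6/5 - 414736/5) + 250) = 1/(-82946 + 250) = 1/(-82696) = -1/82696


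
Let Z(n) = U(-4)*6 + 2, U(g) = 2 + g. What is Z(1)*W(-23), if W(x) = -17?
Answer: 170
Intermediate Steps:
Z(n) = -10 (Z(n) = (2 - 4)*6 + 2 = -2*6 + 2 = -12 + 2 = -10)
Z(1)*W(-23) = -10*(-17) = 170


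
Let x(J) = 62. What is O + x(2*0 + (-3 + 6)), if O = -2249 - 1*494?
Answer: -2681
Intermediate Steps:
O = -2743 (O = -2249 - 494 = -2743)
O + x(2*0 + (-3 + 6)) = -2743 + 62 = -2681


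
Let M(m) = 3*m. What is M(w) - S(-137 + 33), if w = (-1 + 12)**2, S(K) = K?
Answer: 467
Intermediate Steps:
w = 121 (w = 11**2 = 121)
M(w) - S(-137 + 33) = 3*121 - (-137 + 33) = 363 - 1*(-104) = 363 + 104 = 467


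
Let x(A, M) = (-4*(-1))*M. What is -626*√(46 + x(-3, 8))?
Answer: -626*√78 ≈ -5528.7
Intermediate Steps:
x(A, M) = 4*M
-626*√(46 + x(-3, 8)) = -626*√(46 + 4*8) = -626*√(46 + 32) = -626*√78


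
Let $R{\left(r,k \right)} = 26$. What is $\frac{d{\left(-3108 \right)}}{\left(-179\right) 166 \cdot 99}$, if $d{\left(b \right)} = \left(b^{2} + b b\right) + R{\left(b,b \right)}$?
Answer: $- \frac{9659677}{1470843} \approx -6.5674$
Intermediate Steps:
$d{\left(b \right)} = 26 + 2 b^{2}$ ($d{\left(b \right)} = \left(b^{2} + b b\right) + 26 = \left(b^{2} + b^{2}\right) + 26 = 2 b^{2} + 26 = 26 + 2 b^{2}$)
$\frac{d{\left(-3108 \right)}}{\left(-179\right) 166 \cdot 99} = \frac{26 + 2 \left(-3108\right)^{2}}{\left(-179\right) 166 \cdot 99} = \frac{26 + 2 \cdot 9659664}{\left(-29714\right) 99} = \frac{26 + 19319328}{-2941686} = 19319354 \left(- \frac{1}{2941686}\right) = - \frac{9659677}{1470843}$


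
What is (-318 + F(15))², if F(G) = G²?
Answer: 8649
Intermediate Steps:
(-318 + F(15))² = (-318 + 15²)² = (-318 + 225)² = (-93)² = 8649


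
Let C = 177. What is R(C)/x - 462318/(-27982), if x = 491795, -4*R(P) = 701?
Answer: 454721553929/27522815380 ≈ 16.522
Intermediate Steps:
R(P) = -701/4 (R(P) = -1/4*701 = -701/4)
R(C)/x - 462318/(-27982) = -701/4/491795 - 462318/(-27982) = -701/4*1/491795 - 462318*(-1/27982) = -701/1967180 + 231159/13991 = 454721553929/27522815380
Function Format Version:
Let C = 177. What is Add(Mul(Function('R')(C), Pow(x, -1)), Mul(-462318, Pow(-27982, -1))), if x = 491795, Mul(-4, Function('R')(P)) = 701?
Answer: Rational(454721553929, 27522815380) ≈ 16.522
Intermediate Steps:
Function('R')(P) = Rational(-701, 4) (Function('R')(P) = Mul(Rational(-1, 4), 701) = Rational(-701, 4))
Add(Mul(Function('R')(C), Pow(x, -1)), Mul(-462318, Pow(-27982, -1))) = Add(Mul(Rational(-701, 4), Pow(491795, -1)), Mul(-462318, Pow(-27982, -1))) = Add(Mul(Rational(-701, 4), Rational(1, 491795)), Mul(-462318, Rational(-1, 27982))) = Add(Rational(-701, 1967180), Rational(231159, 13991)) = Rational(454721553929, 27522815380)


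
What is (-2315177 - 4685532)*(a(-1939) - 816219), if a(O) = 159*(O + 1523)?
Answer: 6177166595367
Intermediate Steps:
a(O) = 242157 + 159*O (a(O) = 159*(1523 + O) = 242157 + 159*O)
(-2315177 - 4685532)*(a(-1939) - 816219) = (-2315177 - 4685532)*((242157 + 159*(-1939)) - 816219) = -7000709*((242157 - 308301) - 816219) = -7000709*(-66144 - 816219) = -7000709*(-882363) = 6177166595367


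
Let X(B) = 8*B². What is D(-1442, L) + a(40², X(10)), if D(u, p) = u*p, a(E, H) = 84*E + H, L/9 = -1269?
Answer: 16604282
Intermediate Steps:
L = -11421 (L = 9*(-1269) = -11421)
a(E, H) = H + 84*E
D(u, p) = p*u
D(-1442, L) + a(40², X(10)) = -11421*(-1442) + (8*10² + 84*40²) = 16469082 + (8*100 + 84*1600) = 16469082 + (800 + 134400) = 16469082 + 135200 = 16604282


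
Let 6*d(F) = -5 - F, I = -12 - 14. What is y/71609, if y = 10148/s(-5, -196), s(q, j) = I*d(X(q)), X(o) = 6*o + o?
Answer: -5074/4654585 ≈ -0.0010901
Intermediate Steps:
I = -26
X(o) = 7*o
d(F) = -5/6 - F/6 (d(F) = (-5 - F)/6 = -5/6 - F/6)
s(q, j) = 65/3 + 91*q/3 (s(q, j) = -26*(-5/6 - 7*q/6) = 65/3 + 91*q/3)
y = -5074/65 (y = 10148/(65/3 + (91/3)*(-5)) = 10148/(65/3 - 455/3) = 10148/(-130) = 10148*(-1/130) = -5074/65 ≈ -78.062)
y/71609 = -5074/65/71609 = -5074/65*1/71609 = -5074/4654585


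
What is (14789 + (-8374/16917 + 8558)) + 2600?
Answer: 438937025/16917 ≈ 25947.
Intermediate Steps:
(14789 + (-8374/16917 + 8558)) + 2600 = (14789 + 144767312/16917) + 2600 = 394952825/16917 + 2600 = 438937025/16917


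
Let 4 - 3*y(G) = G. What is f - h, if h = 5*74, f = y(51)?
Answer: -1157/3 ≈ -385.67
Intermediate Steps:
y(G) = 4/3 - G/3
f = -47/3 (f = 4/3 - 1/3*51 = 4/3 - 17 = -47/3 ≈ -15.667)
h = 370
f - h = -47/3 - 1*370 = -47/3 - 370 = -1157/3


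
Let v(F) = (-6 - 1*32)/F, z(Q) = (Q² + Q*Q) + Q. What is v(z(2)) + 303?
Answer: 1496/5 ≈ 299.20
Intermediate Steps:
z(Q) = Q + 2*Q² (z(Q) = (Q² + Q²) + Q = 2*Q² + Q = Q + 2*Q²)
v(F) = -38/F (v(F) = (-6 - 32)/F = -38/F)
v(z(2)) + 303 = -38*1/(2*(1 + 2*2)) + 303 = -38*1/(2*(1 + 4)) + 303 = -38/(2*5) + 303 = -38/10 + 303 = -38*⅒ + 303 = -19/5 + 303 = 1496/5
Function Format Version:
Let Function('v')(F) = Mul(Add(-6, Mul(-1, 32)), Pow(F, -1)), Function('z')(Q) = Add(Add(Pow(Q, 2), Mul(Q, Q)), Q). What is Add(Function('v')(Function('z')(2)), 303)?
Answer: Rational(1496, 5) ≈ 299.20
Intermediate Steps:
Function('z')(Q) = Add(Q, Mul(2, Pow(Q, 2))) (Function('z')(Q) = Add(Add(Pow(Q, 2), Pow(Q, 2)), Q) = Add(Mul(2, Pow(Q, 2)), Q) = Add(Q, Mul(2, Pow(Q, 2))))
Function('v')(F) = Mul(-38, Pow(F, -1)) (Function('v')(F) = Mul(Add(-6, -32), Pow(F, -1)) = Mul(-38, Pow(F, -1)))
Add(Function('v')(Function('z')(2)), 303) = Add(Mul(-38, Pow(Mul(2, Add(1, Mul(2, 2))), -1)), 303) = Add(Mul(-38, Pow(Mul(2, Add(1, 4)), -1)), 303) = Add(Mul(-38, Pow(Mul(2, 5), -1)), 303) = Add(Mul(-38, Pow(10, -1)), 303) = Add(Mul(-38, Rational(1, 10)), 303) = Add(Rational(-19, 5), 303) = Rational(1496, 5)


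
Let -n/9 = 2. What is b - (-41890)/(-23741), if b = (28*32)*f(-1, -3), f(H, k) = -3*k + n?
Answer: -191489314/23741 ≈ -8065.8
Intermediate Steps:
n = -18 (n = -9*2 = -18)
f(H, k) = -18 - 3*k (f(H, k) = -3*k - 18 = -18 - 3*k)
b = -8064 (b = (28*32)*(-18 - 3*(-3)) = 896*(-18 + 9) = 896*(-9) = -8064)
b - (-41890)/(-23741) = -8064 - (-41890)/(-23741) = -8064 - (-41890)*(-1)/23741 = -8064 - 1*41890/23741 = -8064 - 41890/23741 = -191489314/23741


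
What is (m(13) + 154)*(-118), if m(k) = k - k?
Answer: -18172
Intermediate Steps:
m(k) = 0
(m(13) + 154)*(-118) = (0 + 154)*(-118) = 154*(-118) = -18172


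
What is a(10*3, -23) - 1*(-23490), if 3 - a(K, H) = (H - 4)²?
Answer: 22764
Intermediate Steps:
a(K, H) = 3 - (-4 + H)² (a(K, H) = 3 - (H - 4)² = 3 - (-4 + H)²)
a(10*3, -23) - 1*(-23490) = (3 - (-4 - 23)²) - 1*(-23490) = (3 - 1*(-27)²) + 23490 = (3 - 1*729) + 23490 = (3 - 729) + 23490 = -726 + 23490 = 22764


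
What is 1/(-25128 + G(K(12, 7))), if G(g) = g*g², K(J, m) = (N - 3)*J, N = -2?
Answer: -1/241128 ≈ -4.1472e-6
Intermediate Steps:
K(J, m) = -5*J (K(J, m) = (-2 - 3)*J = -5*J)
G(g) = g³
1/(-25128 + G(K(12, 7))) = 1/(-25128 + (-5*12)³) = 1/(-25128 + (-60)³) = 1/(-25128 - 216000) = 1/(-241128) = -1/241128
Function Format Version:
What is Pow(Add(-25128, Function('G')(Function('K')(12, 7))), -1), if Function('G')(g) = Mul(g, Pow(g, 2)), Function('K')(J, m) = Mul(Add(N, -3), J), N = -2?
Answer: Rational(-1, 241128) ≈ -4.1472e-6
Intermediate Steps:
Function('K')(J, m) = Mul(-5, J) (Function('K')(J, m) = Mul(Add(-2, -3), J) = Mul(-5, J))
Function('G')(g) = Pow(g, 3)
Pow(Add(-25128, Function('G')(Function('K')(12, 7))), -1) = Pow(Add(-25128, Pow(Mul(-5, 12), 3)), -1) = Pow(Add(-25128, Pow(-60, 3)), -1) = Pow(Add(-25128, -216000), -1) = Pow(-241128, -1) = Rational(-1, 241128)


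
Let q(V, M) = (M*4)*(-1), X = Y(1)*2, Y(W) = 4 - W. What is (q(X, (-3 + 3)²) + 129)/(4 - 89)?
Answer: -129/85 ≈ -1.5176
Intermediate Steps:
X = 6 (X = (4 - 1*1)*2 = (4 - 1)*2 = 3*2 = 6)
q(V, M) = -4*M (q(V, M) = (4*M)*(-1) = -4*M)
(q(X, (-3 + 3)²) + 129)/(4 - 89) = (-4*(-3 + 3)² + 129)/(4 - 89) = (-4*0² + 129)/(-85) = -(-4*0 + 129)/85 = -(0 + 129)/85 = -1/85*129 = -129/85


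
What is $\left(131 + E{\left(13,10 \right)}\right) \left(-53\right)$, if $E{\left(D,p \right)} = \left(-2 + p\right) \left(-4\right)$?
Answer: $-5247$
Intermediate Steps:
$E{\left(D,p \right)} = 8 - 4 p$
$\left(131 + E{\left(13,10 \right)}\right) \left(-53\right) = \left(131 + \left(8 - 40\right)\right) \left(-53\right) = \left(131 - 32\right) \left(-53\right) = 99 \left(-53\right) = -5247$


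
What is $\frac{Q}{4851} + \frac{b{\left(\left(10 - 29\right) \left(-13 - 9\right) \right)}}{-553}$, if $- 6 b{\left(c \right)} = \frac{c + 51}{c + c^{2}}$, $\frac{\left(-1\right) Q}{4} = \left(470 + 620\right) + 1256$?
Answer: $- \frac{2623010415}{1355949364} \approx -1.9344$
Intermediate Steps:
$Q = -9384$ ($Q = - 4 \left(\left(470 + 620\right) + 1256\right) = - 4 \left(1090 + 1256\right) = \left(-4\right) 2346 = -9384$)
$b{\left(c \right)} = - \frac{51 + c}{6 \left(c + c^{2}\right)}$ ($b{\left(c \right)} = - \frac{\left(c + 51\right) \frac{1}{c + c^{2}}}{6} = - \frac{\left(51 + c\right) \frac{1}{c + c^{2}}}{6} = - \frac{\frac{1}{c + c^{2}} \left(51 + c\right)}{6} = - \frac{51 + c}{6 \left(c + c^{2}\right)}$)
$\frac{Q}{4851} + \frac{b{\left(\left(10 - 29\right) \left(-13 - 9\right) \right)}}{-553} = - \frac{9384}{4851} + \frac{\frac{1}{6} \frac{1}{\left(10 - 29\right) \left(-13 - 9\right)} \frac{1}{1 + \left(10 - 29\right) \left(-13 - 9\right)} \left(-51 - \left(10 - 29\right) \left(-13 - 9\right)\right)}{-553} = \left(-9384\right) \frac{1}{4851} + \frac{-51 - \left(-19\right) \left(-22\right)}{6 \left(\left(-19\right) \left(-22\right)\right) \left(1 - -418\right)} \left(- \frac{1}{553}\right) = - \frac{3128}{1617} + \frac{-51 - 418}{6 \cdot 418 \left(1 + 418\right)} \left(- \frac{1}{553}\right) = - \frac{3128}{1617} + \frac{1}{6} \cdot \frac{1}{418} \cdot \frac{1}{419} \left(-51 - 418\right) \left(- \frac{1}{553}\right) = - \frac{3128}{1617} + \frac{1}{6} \cdot \frac{1}{418} \cdot \frac{1}{419} \left(-469\right) \left(- \frac{1}{553}\right) = - \frac{3128}{1617} - - \frac{67}{83017308} = - \frac{3128}{1617} + \frac{67}{83017308} = - \frac{2623010415}{1355949364}$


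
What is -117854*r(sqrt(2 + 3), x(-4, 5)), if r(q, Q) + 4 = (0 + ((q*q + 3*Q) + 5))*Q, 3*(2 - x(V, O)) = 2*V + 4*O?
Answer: 1414248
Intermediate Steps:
x(V, O) = 2 - 4*O/3 - 2*V/3 (x(V, O) = 2 - (2*V + 4*O)/3 = 2 + (-4*O/3 - 2*V/3) = 2 - 4*O/3 - 2*V/3)
r(q, Q) = -4 + Q*(5 + q**2 + 3*Q) (r(q, Q) = -4 + (0 + ((q*q + 3*Q) + 5))*Q = -4 + (0 + ((q**2 + 3*Q) + 5))*Q = -4 + (0 + (5 + q**2 + 3*Q))*Q = -4 + (5 + q**2 + 3*Q)*Q = -4 + Q*(5 + q**2 + 3*Q))
-117854*r(sqrt(2 + 3), x(-4, 5)) = -117854*(-4 + 3*(2 - 4/3*5 - 2/3*(-4))**2 + 5*(2 - 4/3*5 - 2/3*(-4)) + (2 - 4/3*5 - 2/3*(-4))*(sqrt(2 + 3))**2) = -117854*(-4 + 3*(2 - 20/3 + 8/3)**2 + 5*(2 - 20/3 + 8/3) + (2 - 20/3 + 8/3)*(sqrt(5))**2) = -117854*(-4 + 3*(-2)**2 + 5*(-2) - 2*5) = -117854*(-4 + 3*4 - 10 - 10) = -117854*(-4 + 12 - 10 - 10) = -117854*(-12) = 1414248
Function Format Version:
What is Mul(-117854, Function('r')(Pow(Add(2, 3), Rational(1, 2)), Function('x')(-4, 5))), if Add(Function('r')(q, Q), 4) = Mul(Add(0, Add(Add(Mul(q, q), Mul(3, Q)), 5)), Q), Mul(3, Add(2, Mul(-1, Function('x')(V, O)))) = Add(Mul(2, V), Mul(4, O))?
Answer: 1414248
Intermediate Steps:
Function('x')(V, O) = Add(2, Mul(Rational(-4, 3), O), Mul(Rational(-2, 3), V)) (Function('x')(V, O) = Add(2, Mul(Rational(-1, 3), Add(Mul(2, V), Mul(4, O)))) = Add(2, Add(Mul(Rational(-4, 3), O), Mul(Rational(-2, 3), V))) = Add(2, Mul(Rational(-4, 3), O), Mul(Rational(-2, 3), V)))
Function('r')(q, Q) = Add(-4, Mul(Q, Add(5, Pow(q, 2), Mul(3, Q)))) (Function('r')(q, Q) = Add(-4, Mul(Add(0, Add(Add(Mul(q, q), Mul(3, Q)), 5)), Q)) = Add(-4, Mul(Add(0, Add(Add(Pow(q, 2), Mul(3, Q)), 5)), Q)) = Add(-4, Mul(Add(0, Add(5, Pow(q, 2), Mul(3, Q))), Q)) = Add(-4, Mul(Add(5, Pow(q, 2), Mul(3, Q)), Q)) = Add(-4, Mul(Q, Add(5, Pow(q, 2), Mul(3, Q)))))
Mul(-117854, Function('r')(Pow(Add(2, 3), Rational(1, 2)), Function('x')(-4, 5))) = Mul(-117854, Add(-4, Mul(3, Pow(Add(2, Mul(Rational(-4, 3), 5), Mul(Rational(-2, 3), -4)), 2)), Mul(5, Add(2, Mul(Rational(-4, 3), 5), Mul(Rational(-2, 3), -4))), Mul(Add(2, Mul(Rational(-4, 3), 5), Mul(Rational(-2, 3), -4)), Pow(Pow(Add(2, 3), Rational(1, 2)), 2)))) = Mul(-117854, Add(-4, Mul(3, Pow(Add(2, Rational(-20, 3), Rational(8, 3)), 2)), Mul(5, Add(2, Rational(-20, 3), Rational(8, 3))), Mul(Add(2, Rational(-20, 3), Rational(8, 3)), Pow(Pow(5, Rational(1, 2)), 2)))) = Mul(-117854, Add(-4, Mul(3, Pow(-2, 2)), Mul(5, -2), Mul(-2, 5))) = Mul(-117854, Add(-4, Mul(3, 4), -10, -10)) = Mul(-117854, Add(-4, 12, -10, -10)) = Mul(-117854, -12) = 1414248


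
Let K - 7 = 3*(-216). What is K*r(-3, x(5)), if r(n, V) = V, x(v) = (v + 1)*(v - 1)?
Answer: -15384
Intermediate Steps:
K = -641 (K = 7 + 3*(-216) = 7 - 648 = -641)
x(v) = (1 + v)*(-1 + v)
K*r(-3, x(5)) = -641*(-1 + 5²) = -641*(-1 + 25) = -641*24 = -15384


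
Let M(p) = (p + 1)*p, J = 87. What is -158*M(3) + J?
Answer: -1809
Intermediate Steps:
M(p) = p*(1 + p) (M(p) = (1 + p)*p = p*(1 + p))
-158*M(3) + J = -474*(1 + 3) + 87 = -474*4 + 87 = -158*12 + 87 = -1896 + 87 = -1809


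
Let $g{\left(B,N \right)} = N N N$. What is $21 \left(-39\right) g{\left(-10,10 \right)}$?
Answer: $-819000$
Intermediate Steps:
$g{\left(B,N \right)} = N^{3}$ ($g{\left(B,N \right)} = N^{2} N = N^{3}$)
$21 \left(-39\right) g{\left(-10,10 \right)} = 21 \left(-39\right) 10^{3} = \left(-819\right) 1000 = -819000$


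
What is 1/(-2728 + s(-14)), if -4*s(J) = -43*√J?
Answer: -21824/59548815 - 86*I*√14/59548815 ≈ -0.00036649 - 5.4037e-6*I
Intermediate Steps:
s(J) = 43*√J/4 (s(J) = -(-43)*√J/4 = 43*√J/4)
1/(-2728 + s(-14)) = 1/(-2728 + 43*√(-14)/4) = 1/(-2728 + 43*(I*√14)/4) = 1/(-2728 + 43*I*√14/4)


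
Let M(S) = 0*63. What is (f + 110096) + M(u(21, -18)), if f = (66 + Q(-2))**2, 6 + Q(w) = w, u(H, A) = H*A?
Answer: 113460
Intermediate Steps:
u(H, A) = A*H
Q(w) = -6 + w
f = 3364 (f = (66 + (-6 - 2))**2 = (66 - 8)**2 = 58**2 = 3364)
M(S) = 0
(f + 110096) + M(u(21, -18)) = (3364 + 110096) + 0 = 113460 + 0 = 113460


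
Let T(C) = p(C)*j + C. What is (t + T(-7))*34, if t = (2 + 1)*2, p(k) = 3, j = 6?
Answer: 578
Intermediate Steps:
t = 6 (t = 3*2 = 6)
T(C) = 18 + C (T(C) = 3*6 + C = 18 + C)
(t + T(-7))*34 = (6 + (18 - 7))*34 = (6 + 11)*34 = 17*34 = 578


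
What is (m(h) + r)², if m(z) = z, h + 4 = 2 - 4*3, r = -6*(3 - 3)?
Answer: 196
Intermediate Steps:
r = 0 (r = -6*0 = 0)
h = -14 (h = -4 + (2 - 4*3) = -4 + (2 - 12) = -4 - 10 = -14)
(m(h) + r)² = (-14 + 0)² = (-14)² = 196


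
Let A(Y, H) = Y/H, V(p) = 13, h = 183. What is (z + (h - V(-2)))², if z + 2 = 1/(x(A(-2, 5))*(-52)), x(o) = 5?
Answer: 1907855041/67600 ≈ 28223.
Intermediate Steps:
z = -521/260 (z = -2 + 1/(5*(-52)) = -2 + 1/(-260) = -2 - 1/260 = -521/260 ≈ -2.0038)
(z + (h - V(-2)))² = (-521/260 + (183 - 1*13))² = (-521/260 + (183 - 13))² = (-521/260 + 170)² = (43679/260)² = 1907855041/67600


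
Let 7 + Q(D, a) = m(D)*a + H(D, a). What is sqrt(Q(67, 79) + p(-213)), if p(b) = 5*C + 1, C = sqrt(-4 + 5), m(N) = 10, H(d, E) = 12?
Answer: 3*sqrt(89) ≈ 28.302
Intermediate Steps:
C = 1 (C = sqrt(1) = 1)
p(b) = 6 (p(b) = 5*1 + 1 = 5 + 1 = 6)
Q(D, a) = 5 + 10*a (Q(D, a) = -7 + (10*a + 12) = -7 + (12 + 10*a) = 5 + 10*a)
sqrt(Q(67, 79) + p(-213)) = sqrt((5 + 10*79) + 6) = sqrt((5 + 790) + 6) = sqrt(795 + 6) = sqrt(801) = 3*sqrt(89)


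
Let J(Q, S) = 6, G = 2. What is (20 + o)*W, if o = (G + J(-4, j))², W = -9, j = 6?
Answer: -756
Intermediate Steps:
o = 64 (o = (2 + 6)² = 8² = 64)
(20 + o)*W = (20 + 64)*(-9) = 84*(-9) = -756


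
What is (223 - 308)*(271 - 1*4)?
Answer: -22695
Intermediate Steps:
(223 - 308)*(271 - 1*4) = -85*(271 - 4) = -85*267 = -22695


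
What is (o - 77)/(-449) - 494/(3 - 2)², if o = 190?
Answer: -221919/449 ≈ -494.25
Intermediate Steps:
(o - 77)/(-449) - 494/(3 - 2)² = (190 - 77)/(-449) - 494/(3 - 2)² = 113*(-1/449) - 494/(1²) = -113/449 - 494/1 = -113/449 - 494*1 = -113/449 - 494 = -221919/449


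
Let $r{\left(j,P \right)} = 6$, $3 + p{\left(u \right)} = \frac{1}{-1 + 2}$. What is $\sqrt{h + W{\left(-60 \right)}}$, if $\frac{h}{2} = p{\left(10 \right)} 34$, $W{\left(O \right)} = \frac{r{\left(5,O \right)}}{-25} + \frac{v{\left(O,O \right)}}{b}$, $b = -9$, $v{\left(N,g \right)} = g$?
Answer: $\frac{i \sqrt{29154}}{15} \approx 11.383 i$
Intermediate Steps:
$p{\left(u \right)} = -2$ ($p{\left(u \right)} = -3 + \frac{1}{-1 + 2} = -3 + 1^{-1} = -3 + 1 = -2$)
$W{\left(O \right)} = - \frac{6}{25} - \frac{O}{9}$ ($W{\left(O \right)} = \frac{6}{-25} + \frac{O}{-9} = 6 \left(- \frac{1}{25}\right) + O \left(- \frac{1}{9}\right) = - \frac{6}{25} - \frac{O}{9}$)
$h = -136$ ($h = 2 \left(\left(-2\right) 34\right) = 2 \left(-68\right) = -136$)
$\sqrt{h + W{\left(-60 \right)}} = \sqrt{-136 - - \frac{482}{75}} = \sqrt{-136 + \left(- \frac{6}{25} + \frac{20}{3}\right)} = \sqrt{-136 + \frac{482}{75}} = \sqrt{- \frac{9718}{75}} = \frac{i \sqrt{29154}}{15}$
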